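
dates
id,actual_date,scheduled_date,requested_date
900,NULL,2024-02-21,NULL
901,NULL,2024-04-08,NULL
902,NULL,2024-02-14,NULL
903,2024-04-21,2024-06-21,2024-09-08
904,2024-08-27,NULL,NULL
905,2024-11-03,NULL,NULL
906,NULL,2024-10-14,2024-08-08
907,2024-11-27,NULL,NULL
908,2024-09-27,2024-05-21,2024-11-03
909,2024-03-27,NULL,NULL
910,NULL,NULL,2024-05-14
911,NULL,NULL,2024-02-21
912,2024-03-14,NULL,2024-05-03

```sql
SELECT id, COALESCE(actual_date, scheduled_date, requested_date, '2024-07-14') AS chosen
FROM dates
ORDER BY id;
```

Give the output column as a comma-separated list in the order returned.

id=900: actual_date=NULL, scheduled_date=2024-02-21 → 2024-02-21
id=901: actual_date=NULL, scheduled_date=2024-04-08 → 2024-04-08
id=902: actual_date=NULL, scheduled_date=2024-02-14 → 2024-02-14
id=903: actual_date=2024-04-21 → 2024-04-21
id=904: actual_date=2024-08-27 → 2024-08-27
id=905: actual_date=2024-11-03 → 2024-11-03
id=906: actual_date=NULL, scheduled_date=2024-10-14 → 2024-10-14
id=907: actual_date=2024-11-27 → 2024-11-27
id=908: actual_date=2024-09-27 → 2024-09-27
id=909: actual_date=2024-03-27 → 2024-03-27
id=910: actual_date=NULL, scheduled_date=NULL, requested_date=2024-05-14 → 2024-05-14
id=911: actual_date=NULL, scheduled_date=NULL, requested_date=2024-02-21 → 2024-02-21
id=912: actual_date=2024-03-14 → 2024-03-14

2024-02-21, 2024-04-08, 2024-02-14, 2024-04-21, 2024-08-27, 2024-11-03, 2024-10-14, 2024-11-27, 2024-09-27, 2024-03-27, 2024-05-14, 2024-02-21, 2024-03-14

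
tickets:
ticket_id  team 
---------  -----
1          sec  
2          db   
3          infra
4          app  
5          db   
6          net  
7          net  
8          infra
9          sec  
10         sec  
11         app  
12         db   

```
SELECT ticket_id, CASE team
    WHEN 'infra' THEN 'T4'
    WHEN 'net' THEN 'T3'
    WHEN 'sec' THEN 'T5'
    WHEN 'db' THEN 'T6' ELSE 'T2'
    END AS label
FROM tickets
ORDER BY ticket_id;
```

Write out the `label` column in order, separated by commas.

ticket_id=1: team='sec' → T5
ticket_id=2: team='db' → T6
ticket_id=3: team='infra' → T4
ticket_id=4: ELSE → T2
ticket_id=5: team='db' → T6
ticket_id=6: team='net' → T3
ticket_id=7: team='net' → T3
ticket_id=8: team='infra' → T4
ticket_id=9: team='sec' → T5
ticket_id=10: team='sec' → T5
ticket_id=11: ELSE → T2
ticket_id=12: team='db' → T6

T5, T6, T4, T2, T6, T3, T3, T4, T5, T5, T2, T6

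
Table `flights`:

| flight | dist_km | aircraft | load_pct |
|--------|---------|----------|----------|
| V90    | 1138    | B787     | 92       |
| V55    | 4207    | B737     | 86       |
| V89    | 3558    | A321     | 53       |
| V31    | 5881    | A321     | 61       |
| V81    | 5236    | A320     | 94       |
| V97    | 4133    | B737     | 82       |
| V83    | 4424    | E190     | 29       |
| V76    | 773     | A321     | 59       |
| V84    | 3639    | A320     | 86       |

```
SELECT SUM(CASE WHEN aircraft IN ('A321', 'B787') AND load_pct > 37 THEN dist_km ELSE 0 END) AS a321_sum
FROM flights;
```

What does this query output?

11350

flight=V90: ✓ → 1138
flight=V55: ✗
flight=V89: ✓ → 3558
flight=V31: ✓ → 5881
flight=V81: ✗
flight=V97: ✗
flight=V83: ✗
flight=V76: ✓ → 773
flight=V84: ✗
a321_sum = 1138 + 3558 + 5881 + 773 = 11350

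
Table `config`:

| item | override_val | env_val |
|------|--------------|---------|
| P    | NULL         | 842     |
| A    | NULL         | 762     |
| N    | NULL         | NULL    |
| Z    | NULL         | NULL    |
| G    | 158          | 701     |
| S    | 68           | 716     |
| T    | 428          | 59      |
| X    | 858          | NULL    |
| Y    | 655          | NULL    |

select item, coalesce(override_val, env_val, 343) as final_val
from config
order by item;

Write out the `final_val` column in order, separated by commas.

762, 158, 343, 842, 68, 428, 858, 655, 343

item=A: override_val=NULL, env_val=762 → 762
item=G: override_val=158 → 158
item=N: override_val=NULL, env_val=NULL, → literal 343 → 343
item=P: override_val=NULL, env_val=842 → 842
item=S: override_val=68 → 68
item=T: override_val=428 → 428
item=X: override_val=858 → 858
item=Y: override_val=655 → 655
item=Z: override_val=NULL, env_val=NULL, → literal 343 → 343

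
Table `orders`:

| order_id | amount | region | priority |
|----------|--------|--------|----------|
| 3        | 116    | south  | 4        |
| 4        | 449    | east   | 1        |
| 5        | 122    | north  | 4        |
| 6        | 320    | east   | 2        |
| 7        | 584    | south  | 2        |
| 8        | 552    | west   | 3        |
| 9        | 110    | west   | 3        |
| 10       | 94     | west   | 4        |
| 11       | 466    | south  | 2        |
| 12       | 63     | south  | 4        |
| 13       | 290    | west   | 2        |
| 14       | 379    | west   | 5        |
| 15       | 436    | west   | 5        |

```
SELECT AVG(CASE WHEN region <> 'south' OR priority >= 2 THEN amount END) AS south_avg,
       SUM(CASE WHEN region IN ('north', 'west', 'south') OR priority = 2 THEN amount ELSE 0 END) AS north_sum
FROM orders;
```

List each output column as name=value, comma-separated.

[south_avg: region <> 'south' OR priority >= 2]
order_id=3: ✓ → 116
order_id=4: ✓ → 449
order_id=5: ✓ → 122
order_id=6: ✓ → 320
order_id=7: ✓ → 584
order_id=8: ✓ → 552
order_id=9: ✓ → 110
order_id=10: ✓ → 94
order_id=11: ✓ → 466
order_id=12: ✓ → 63
order_id=13: ✓ → 290
order_id=14: ✓ → 379
order_id=15: ✓ → 436
south_avg = (116 + 449 + 122 + 320 + 584 + 552 + 110 + 94 + 466 + 63 + 290 + 379 + 436) / 13 = 306.2307692308
—
[north_sum: region IN ('north', 'west', 'south') OR priority = 2]
order_id=3: ✓ → 116
order_id=4: ✗
order_id=5: ✓ → 122
order_id=6: ✓ → 320
order_id=7: ✓ → 584
order_id=8: ✓ → 552
order_id=9: ✓ → 110
order_id=10: ✓ → 94
order_id=11: ✓ → 466
order_id=12: ✓ → 63
order_id=13: ✓ → 290
order_id=14: ✓ → 379
order_id=15: ✓ → 436
north_sum = 116 + 122 + 320 + 584 + 552 + 110 + 94 + 466 + 63 + 290 + 379 + 436 = 3532

south_avg=306.2307692308, north_sum=3532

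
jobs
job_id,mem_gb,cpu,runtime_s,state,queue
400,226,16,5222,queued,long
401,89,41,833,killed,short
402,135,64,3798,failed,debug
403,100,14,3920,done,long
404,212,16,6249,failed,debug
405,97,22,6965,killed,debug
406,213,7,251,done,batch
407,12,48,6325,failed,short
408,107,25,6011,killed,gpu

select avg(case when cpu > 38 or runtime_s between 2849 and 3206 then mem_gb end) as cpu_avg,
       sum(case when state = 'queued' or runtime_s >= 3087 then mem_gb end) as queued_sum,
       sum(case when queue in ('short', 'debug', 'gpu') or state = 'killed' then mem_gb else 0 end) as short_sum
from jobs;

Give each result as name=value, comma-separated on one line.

cpu_avg=78.6666666667, queued_sum=889, short_sum=652

[cpu_avg: cpu > 38 or runtime_s between 2849 and 3206]
job_id=400: ✗
job_id=401: ✓ → 89
job_id=402: ✓ → 135
job_id=403: ✗
job_id=404: ✗
job_id=405: ✗
job_id=406: ✗
job_id=407: ✓ → 12
job_id=408: ✗
cpu_avg = (89 + 135 + 12) / 3 = 78.6666666667
—
[queued_sum: state = 'queued' or runtime_s >= 3087]
job_id=400: ✓ → 226
job_id=401: ✗
job_id=402: ✓ → 135
job_id=403: ✓ → 100
job_id=404: ✓ → 212
job_id=405: ✓ → 97
job_id=406: ✗
job_id=407: ✓ → 12
job_id=408: ✓ → 107
queued_sum = 226 + 135 + 100 + 212 + 97 + 12 + 107 = 889
—
[short_sum: queue in ('short', 'debug', 'gpu') or state = 'killed']
job_id=400: ✗
job_id=401: ✓ → 89
job_id=402: ✓ → 135
job_id=403: ✗
job_id=404: ✓ → 212
job_id=405: ✓ → 97
job_id=406: ✗
job_id=407: ✓ → 12
job_id=408: ✓ → 107
short_sum = 89 + 135 + 212 + 97 + 12 + 107 = 652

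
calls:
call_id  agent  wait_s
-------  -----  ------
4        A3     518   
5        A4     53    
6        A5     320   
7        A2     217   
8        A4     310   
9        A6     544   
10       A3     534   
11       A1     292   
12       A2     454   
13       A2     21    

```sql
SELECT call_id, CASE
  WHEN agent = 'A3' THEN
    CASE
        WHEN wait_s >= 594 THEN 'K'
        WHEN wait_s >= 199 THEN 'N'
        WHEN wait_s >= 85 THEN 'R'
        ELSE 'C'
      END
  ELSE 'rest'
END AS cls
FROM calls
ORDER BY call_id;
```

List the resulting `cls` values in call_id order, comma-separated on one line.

call_id=4: agent='A3' → inner[wait_s >= 199] → N
call_id=5: agent='A4' → outer ELSE → rest
call_id=6: agent='A5' → outer ELSE → rest
call_id=7: agent='A2' → outer ELSE → rest
call_id=8: agent='A4' → outer ELSE → rest
call_id=9: agent='A6' → outer ELSE → rest
call_id=10: agent='A3' → inner[wait_s >= 199] → N
call_id=11: agent='A1' → outer ELSE → rest
call_id=12: agent='A2' → outer ELSE → rest
call_id=13: agent='A2' → outer ELSE → rest

N, rest, rest, rest, rest, rest, N, rest, rest, rest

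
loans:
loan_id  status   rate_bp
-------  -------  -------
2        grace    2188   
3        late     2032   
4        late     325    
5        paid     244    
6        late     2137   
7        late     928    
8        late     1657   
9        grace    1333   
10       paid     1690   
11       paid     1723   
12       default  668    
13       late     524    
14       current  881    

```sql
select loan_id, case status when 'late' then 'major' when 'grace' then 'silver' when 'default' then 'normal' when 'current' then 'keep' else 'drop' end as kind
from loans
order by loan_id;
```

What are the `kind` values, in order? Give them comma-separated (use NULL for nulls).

loan_id=2: status='grace' → silver
loan_id=3: status='late' → major
loan_id=4: status='late' → major
loan_id=5: ELSE → drop
loan_id=6: status='late' → major
loan_id=7: status='late' → major
loan_id=8: status='late' → major
loan_id=9: status='grace' → silver
loan_id=10: ELSE → drop
loan_id=11: ELSE → drop
loan_id=12: status='default' → normal
loan_id=13: status='late' → major
loan_id=14: status='current' → keep

silver, major, major, drop, major, major, major, silver, drop, drop, normal, major, keep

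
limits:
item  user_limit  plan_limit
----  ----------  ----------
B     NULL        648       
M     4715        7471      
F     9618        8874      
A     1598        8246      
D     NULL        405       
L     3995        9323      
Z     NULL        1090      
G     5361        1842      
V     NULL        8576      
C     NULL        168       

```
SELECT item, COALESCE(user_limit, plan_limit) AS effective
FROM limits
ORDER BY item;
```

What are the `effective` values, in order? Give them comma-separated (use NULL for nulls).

item=A: user_limit=1598 → 1598
item=B: user_limit=NULL, plan_limit=648 → 648
item=C: user_limit=NULL, plan_limit=168 → 168
item=D: user_limit=NULL, plan_limit=405 → 405
item=F: user_limit=9618 → 9618
item=G: user_limit=5361 → 5361
item=L: user_limit=3995 → 3995
item=M: user_limit=4715 → 4715
item=V: user_limit=NULL, plan_limit=8576 → 8576
item=Z: user_limit=NULL, plan_limit=1090 → 1090

1598, 648, 168, 405, 9618, 5361, 3995, 4715, 8576, 1090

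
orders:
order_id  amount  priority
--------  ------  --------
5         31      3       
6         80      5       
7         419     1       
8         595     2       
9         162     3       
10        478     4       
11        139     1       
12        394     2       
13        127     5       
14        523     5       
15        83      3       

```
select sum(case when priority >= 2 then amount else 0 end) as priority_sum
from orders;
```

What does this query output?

2473

order_id=5: ✓ → 31
order_id=6: ✓ → 80
order_id=7: ✗
order_id=8: ✓ → 595
order_id=9: ✓ → 162
order_id=10: ✓ → 478
order_id=11: ✗
order_id=12: ✓ → 394
order_id=13: ✓ → 127
order_id=14: ✓ → 523
order_id=15: ✓ → 83
priority_sum = 31 + 80 + 595 + 162 + 478 + 394 + 127 + 523 + 83 = 2473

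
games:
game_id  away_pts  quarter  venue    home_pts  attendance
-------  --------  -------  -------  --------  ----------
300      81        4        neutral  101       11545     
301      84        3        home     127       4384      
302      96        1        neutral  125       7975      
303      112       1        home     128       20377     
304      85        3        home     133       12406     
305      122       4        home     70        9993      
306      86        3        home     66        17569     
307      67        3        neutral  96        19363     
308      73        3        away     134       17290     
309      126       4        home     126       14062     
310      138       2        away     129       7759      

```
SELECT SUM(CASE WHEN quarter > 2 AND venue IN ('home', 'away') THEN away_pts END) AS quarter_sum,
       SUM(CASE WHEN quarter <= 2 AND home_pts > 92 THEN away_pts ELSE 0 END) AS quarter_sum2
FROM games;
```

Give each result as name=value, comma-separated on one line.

[quarter_sum: quarter > 2 AND venue IN ('home', 'away')]
game_id=300: ✗
game_id=301: ✓ → 84
game_id=302: ✗
game_id=303: ✗
game_id=304: ✓ → 85
game_id=305: ✓ → 122
game_id=306: ✓ → 86
game_id=307: ✗
game_id=308: ✓ → 73
game_id=309: ✓ → 126
game_id=310: ✗
quarter_sum = 84 + 85 + 122 + 86 + 73 + 126 = 576
—
[quarter_sum2: quarter <= 2 AND home_pts > 92]
game_id=300: ✗
game_id=301: ✗
game_id=302: ✓ → 96
game_id=303: ✓ → 112
game_id=304: ✗
game_id=305: ✗
game_id=306: ✗
game_id=307: ✗
game_id=308: ✗
game_id=309: ✗
game_id=310: ✓ → 138
quarter_sum2 = 96 + 112 + 138 = 346

quarter_sum=576, quarter_sum2=346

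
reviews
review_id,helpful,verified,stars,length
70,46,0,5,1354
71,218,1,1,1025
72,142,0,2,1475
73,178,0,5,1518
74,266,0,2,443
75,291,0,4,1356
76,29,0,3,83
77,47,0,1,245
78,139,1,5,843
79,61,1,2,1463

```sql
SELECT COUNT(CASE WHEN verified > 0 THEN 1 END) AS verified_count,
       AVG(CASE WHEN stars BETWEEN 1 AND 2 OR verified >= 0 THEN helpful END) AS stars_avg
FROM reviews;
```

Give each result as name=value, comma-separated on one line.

verified_count=3, stars_avg=141.7

[verified_count: verified > 0]
review_id=70: ✗
review_id=71: ✓ → 1
review_id=72: ✗
review_id=73: ✗
review_id=74: ✗
review_id=75: ✗
review_id=76: ✗
review_id=77: ✗
review_id=78: ✓ → 1
review_id=79: ✓ → 1
verified_count = COUNT(1, 1, 1) = 3
—
[stars_avg: stars BETWEEN 1 AND 2 OR verified >= 0]
review_id=70: ✓ → 46
review_id=71: ✓ → 218
review_id=72: ✓ → 142
review_id=73: ✓ → 178
review_id=74: ✓ → 266
review_id=75: ✓ → 291
review_id=76: ✓ → 29
review_id=77: ✓ → 47
review_id=78: ✓ → 139
review_id=79: ✓ → 61
stars_avg = (46 + 218 + 142 + 178 + 266 + 291 + 29 + 47 + 139 + 61) / 10 = 141.7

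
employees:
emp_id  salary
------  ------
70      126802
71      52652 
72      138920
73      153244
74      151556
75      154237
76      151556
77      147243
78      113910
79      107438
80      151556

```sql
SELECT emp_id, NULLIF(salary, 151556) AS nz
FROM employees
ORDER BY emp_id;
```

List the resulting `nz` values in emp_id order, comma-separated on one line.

126802, 52652, 138920, 153244, NULL, 154237, NULL, 147243, 113910, 107438, NULL

emp_id=70: salary=126802 vs 151556: differ → 126802
emp_id=71: salary=52652 vs 151556: differ → 52652
emp_id=72: salary=138920 vs 151556: differ → 138920
emp_id=73: salary=153244 vs 151556: differ → 153244
emp_id=74: salary=151556 vs 151556: equal → NULL
emp_id=75: salary=154237 vs 151556: differ → 154237
emp_id=76: salary=151556 vs 151556: equal → NULL
emp_id=77: salary=147243 vs 151556: differ → 147243
emp_id=78: salary=113910 vs 151556: differ → 113910
emp_id=79: salary=107438 vs 151556: differ → 107438
emp_id=80: salary=151556 vs 151556: equal → NULL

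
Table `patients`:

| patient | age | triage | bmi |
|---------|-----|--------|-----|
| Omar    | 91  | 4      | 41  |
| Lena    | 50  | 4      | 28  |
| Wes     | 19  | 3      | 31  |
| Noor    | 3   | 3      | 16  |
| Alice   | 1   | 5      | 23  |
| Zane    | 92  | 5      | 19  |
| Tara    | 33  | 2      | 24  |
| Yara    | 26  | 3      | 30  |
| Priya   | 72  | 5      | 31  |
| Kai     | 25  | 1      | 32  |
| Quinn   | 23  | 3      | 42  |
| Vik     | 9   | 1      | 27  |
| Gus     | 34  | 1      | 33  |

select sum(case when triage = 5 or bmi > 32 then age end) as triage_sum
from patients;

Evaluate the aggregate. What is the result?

313

patient=Omar: ✓ → 91
patient=Lena: ✗
patient=Wes: ✗
patient=Noor: ✗
patient=Alice: ✓ → 1
patient=Zane: ✓ → 92
patient=Tara: ✗
patient=Yara: ✗
patient=Priya: ✓ → 72
patient=Kai: ✗
patient=Quinn: ✓ → 23
patient=Vik: ✗
patient=Gus: ✓ → 34
triage_sum = 91 + 1 + 92 + 72 + 23 + 34 = 313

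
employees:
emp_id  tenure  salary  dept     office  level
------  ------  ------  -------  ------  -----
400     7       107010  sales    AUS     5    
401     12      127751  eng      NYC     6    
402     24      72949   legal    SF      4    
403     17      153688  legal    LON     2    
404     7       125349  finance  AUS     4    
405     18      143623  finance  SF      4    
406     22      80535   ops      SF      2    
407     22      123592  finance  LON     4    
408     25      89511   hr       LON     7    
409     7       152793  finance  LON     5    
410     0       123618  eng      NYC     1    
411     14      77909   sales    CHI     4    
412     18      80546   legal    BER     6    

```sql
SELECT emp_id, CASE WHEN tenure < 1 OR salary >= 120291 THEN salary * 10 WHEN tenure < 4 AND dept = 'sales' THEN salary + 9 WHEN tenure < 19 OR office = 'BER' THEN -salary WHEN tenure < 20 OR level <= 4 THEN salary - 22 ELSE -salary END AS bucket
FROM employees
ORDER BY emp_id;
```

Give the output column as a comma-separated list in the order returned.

emp_id=400: tenure < 19 OR office = 'BER' → -107010
emp_id=401: tenure < 1 OR salary >= 120291 → 1277510
emp_id=402: tenure < 20 OR level <= 4 → 72927
emp_id=403: tenure < 1 OR salary >= 120291 → 1536880
emp_id=404: tenure < 1 OR salary >= 120291 → 1253490
emp_id=405: tenure < 1 OR salary >= 120291 → 1436230
emp_id=406: tenure < 20 OR level <= 4 → 80513
emp_id=407: tenure < 1 OR salary >= 120291 → 1235920
emp_id=408: ELSE → -89511
emp_id=409: tenure < 1 OR salary >= 120291 → 1527930
emp_id=410: tenure < 1 OR salary >= 120291 → 1236180
emp_id=411: tenure < 19 OR office = 'BER' → -77909
emp_id=412: tenure < 19 OR office = 'BER' → -80546

-107010, 1277510, 72927, 1536880, 1253490, 1436230, 80513, 1235920, -89511, 1527930, 1236180, -77909, -80546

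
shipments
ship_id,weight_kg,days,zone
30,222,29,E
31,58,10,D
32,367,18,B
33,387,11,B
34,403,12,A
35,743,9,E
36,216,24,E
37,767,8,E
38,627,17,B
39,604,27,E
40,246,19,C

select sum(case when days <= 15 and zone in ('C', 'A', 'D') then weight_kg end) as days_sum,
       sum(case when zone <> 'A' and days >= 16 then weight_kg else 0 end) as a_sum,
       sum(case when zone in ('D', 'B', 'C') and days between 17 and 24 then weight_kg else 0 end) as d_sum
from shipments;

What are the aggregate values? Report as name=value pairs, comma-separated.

days_sum=461, a_sum=2282, d_sum=1240

[days_sum: days <= 15 and zone in ('C', 'A', 'D')]
ship_id=30: ✗
ship_id=31: ✓ → 58
ship_id=32: ✗
ship_id=33: ✗
ship_id=34: ✓ → 403
ship_id=35: ✗
ship_id=36: ✗
ship_id=37: ✗
ship_id=38: ✗
ship_id=39: ✗
ship_id=40: ✗
days_sum = 58 + 403 = 461
—
[a_sum: zone <> 'A' and days >= 16]
ship_id=30: ✓ → 222
ship_id=31: ✗
ship_id=32: ✓ → 367
ship_id=33: ✗
ship_id=34: ✗
ship_id=35: ✗
ship_id=36: ✓ → 216
ship_id=37: ✗
ship_id=38: ✓ → 627
ship_id=39: ✓ → 604
ship_id=40: ✓ → 246
a_sum = 222 + 367 + 216 + 627 + 604 + 246 = 2282
—
[d_sum: zone in ('D', 'B', 'C') and days between 17 and 24]
ship_id=30: ✗
ship_id=31: ✗
ship_id=32: ✓ → 367
ship_id=33: ✗
ship_id=34: ✗
ship_id=35: ✗
ship_id=36: ✗
ship_id=37: ✗
ship_id=38: ✓ → 627
ship_id=39: ✗
ship_id=40: ✓ → 246
d_sum = 367 + 627 + 246 = 1240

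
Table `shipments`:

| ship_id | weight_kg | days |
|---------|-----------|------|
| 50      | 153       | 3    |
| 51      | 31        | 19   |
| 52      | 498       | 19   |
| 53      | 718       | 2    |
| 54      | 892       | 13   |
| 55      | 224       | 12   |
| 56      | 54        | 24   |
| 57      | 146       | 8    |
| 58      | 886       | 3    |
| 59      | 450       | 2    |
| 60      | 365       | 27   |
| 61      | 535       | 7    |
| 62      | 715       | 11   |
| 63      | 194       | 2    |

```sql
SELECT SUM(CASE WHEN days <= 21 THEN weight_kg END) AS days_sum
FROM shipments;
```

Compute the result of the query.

5442

ship_id=50: ✓ → 153
ship_id=51: ✓ → 31
ship_id=52: ✓ → 498
ship_id=53: ✓ → 718
ship_id=54: ✓ → 892
ship_id=55: ✓ → 224
ship_id=56: ✗
ship_id=57: ✓ → 146
ship_id=58: ✓ → 886
ship_id=59: ✓ → 450
ship_id=60: ✗
ship_id=61: ✓ → 535
ship_id=62: ✓ → 715
ship_id=63: ✓ → 194
days_sum = 153 + 31 + 498 + 718 + 892 + 224 + 146 + 886 + 450 + 535 + 715 + 194 = 5442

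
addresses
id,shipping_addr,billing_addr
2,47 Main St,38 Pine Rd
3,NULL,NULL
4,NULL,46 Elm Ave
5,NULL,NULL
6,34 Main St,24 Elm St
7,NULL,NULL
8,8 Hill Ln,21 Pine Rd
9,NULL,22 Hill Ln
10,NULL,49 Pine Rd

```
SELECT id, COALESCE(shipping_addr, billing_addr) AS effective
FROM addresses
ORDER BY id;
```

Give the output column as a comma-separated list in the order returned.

id=2: shipping_addr=47 Main St → 47 Main St
id=3: shipping_addr=NULL, billing_addr=NULL (all NULL) → NULL
id=4: shipping_addr=NULL, billing_addr=46 Elm Ave → 46 Elm Ave
id=5: shipping_addr=NULL, billing_addr=NULL (all NULL) → NULL
id=6: shipping_addr=34 Main St → 34 Main St
id=7: shipping_addr=NULL, billing_addr=NULL (all NULL) → NULL
id=8: shipping_addr=8 Hill Ln → 8 Hill Ln
id=9: shipping_addr=NULL, billing_addr=22 Hill Ln → 22 Hill Ln
id=10: shipping_addr=NULL, billing_addr=49 Pine Rd → 49 Pine Rd

47 Main St, NULL, 46 Elm Ave, NULL, 34 Main St, NULL, 8 Hill Ln, 22 Hill Ln, 49 Pine Rd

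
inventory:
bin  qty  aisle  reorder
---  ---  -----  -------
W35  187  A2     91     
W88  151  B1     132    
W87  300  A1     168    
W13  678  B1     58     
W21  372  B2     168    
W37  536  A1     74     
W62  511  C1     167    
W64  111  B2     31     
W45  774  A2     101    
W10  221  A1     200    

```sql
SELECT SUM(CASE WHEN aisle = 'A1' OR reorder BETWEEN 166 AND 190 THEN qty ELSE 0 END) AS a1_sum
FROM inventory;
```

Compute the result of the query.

bin=W35: ✗
bin=W88: ✗
bin=W87: ✓ → 300
bin=W13: ✗
bin=W21: ✓ → 372
bin=W37: ✓ → 536
bin=W62: ✓ → 511
bin=W64: ✗
bin=W45: ✗
bin=W10: ✓ → 221
a1_sum = 300 + 372 + 536 + 511 + 221 = 1940

1940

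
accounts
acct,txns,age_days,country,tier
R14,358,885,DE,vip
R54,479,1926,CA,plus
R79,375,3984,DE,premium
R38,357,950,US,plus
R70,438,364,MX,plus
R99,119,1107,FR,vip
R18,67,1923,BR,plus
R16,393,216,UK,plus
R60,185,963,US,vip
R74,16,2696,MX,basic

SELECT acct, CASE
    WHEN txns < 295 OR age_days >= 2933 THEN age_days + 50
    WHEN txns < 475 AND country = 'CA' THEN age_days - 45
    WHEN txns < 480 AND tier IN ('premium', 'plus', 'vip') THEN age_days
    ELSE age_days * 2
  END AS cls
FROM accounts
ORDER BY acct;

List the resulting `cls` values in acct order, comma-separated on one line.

885, 216, 1973, 950, 1926, 1013, 364, 2746, 4034, 1157

acct=R14: txns < 480 AND tier IN ('premium', 'plus', 'vip') → 885
acct=R16: txns < 480 AND tier IN ('premium', 'plus', 'vip') → 216
acct=R18: txns < 295 OR age_days >= 2933 → 1973
acct=R38: txns < 480 AND tier IN ('premium', 'plus', 'vip') → 950
acct=R54: txns < 480 AND tier IN ('premium', 'plus', 'vip') → 1926
acct=R60: txns < 295 OR age_days >= 2933 → 1013
acct=R70: txns < 480 AND tier IN ('premium', 'plus', 'vip') → 364
acct=R74: txns < 295 OR age_days >= 2933 → 2746
acct=R79: txns < 295 OR age_days >= 2933 → 4034
acct=R99: txns < 295 OR age_days >= 2933 → 1157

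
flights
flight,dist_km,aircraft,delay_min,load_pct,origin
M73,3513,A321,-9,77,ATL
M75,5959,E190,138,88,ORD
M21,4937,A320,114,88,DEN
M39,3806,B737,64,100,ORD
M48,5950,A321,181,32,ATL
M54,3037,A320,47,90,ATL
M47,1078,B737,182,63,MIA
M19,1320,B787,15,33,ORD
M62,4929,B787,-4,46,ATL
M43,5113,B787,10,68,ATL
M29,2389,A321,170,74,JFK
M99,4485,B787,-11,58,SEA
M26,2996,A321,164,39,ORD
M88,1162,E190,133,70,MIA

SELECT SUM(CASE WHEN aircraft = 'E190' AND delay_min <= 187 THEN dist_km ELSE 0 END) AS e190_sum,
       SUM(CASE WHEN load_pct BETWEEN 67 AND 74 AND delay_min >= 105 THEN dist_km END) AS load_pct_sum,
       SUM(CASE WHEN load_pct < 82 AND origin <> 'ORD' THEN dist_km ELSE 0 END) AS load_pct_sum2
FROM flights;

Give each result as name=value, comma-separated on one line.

e190_sum=7121, load_pct_sum=3551, load_pct_sum2=28619

[e190_sum: aircraft = 'E190' AND delay_min <= 187]
flight=M73: ✗
flight=M75: ✓ → 5959
flight=M21: ✗
flight=M39: ✗
flight=M48: ✗
flight=M54: ✗
flight=M47: ✗
flight=M19: ✗
flight=M62: ✗
flight=M43: ✗
flight=M29: ✗
flight=M99: ✗
flight=M26: ✗
flight=M88: ✓ → 1162
e190_sum = 5959 + 1162 = 7121
—
[load_pct_sum: load_pct BETWEEN 67 AND 74 AND delay_min >= 105]
flight=M73: ✗
flight=M75: ✗
flight=M21: ✗
flight=M39: ✗
flight=M48: ✗
flight=M54: ✗
flight=M47: ✗
flight=M19: ✗
flight=M62: ✗
flight=M43: ✗
flight=M29: ✓ → 2389
flight=M99: ✗
flight=M26: ✗
flight=M88: ✓ → 1162
load_pct_sum = 2389 + 1162 = 3551
—
[load_pct_sum2: load_pct < 82 AND origin <> 'ORD']
flight=M73: ✓ → 3513
flight=M75: ✗
flight=M21: ✗
flight=M39: ✗
flight=M48: ✓ → 5950
flight=M54: ✗
flight=M47: ✓ → 1078
flight=M19: ✗
flight=M62: ✓ → 4929
flight=M43: ✓ → 5113
flight=M29: ✓ → 2389
flight=M99: ✓ → 4485
flight=M26: ✗
flight=M88: ✓ → 1162
load_pct_sum2 = 3513 + 5950 + 1078 + 4929 + 5113 + 2389 + 4485 + 1162 = 28619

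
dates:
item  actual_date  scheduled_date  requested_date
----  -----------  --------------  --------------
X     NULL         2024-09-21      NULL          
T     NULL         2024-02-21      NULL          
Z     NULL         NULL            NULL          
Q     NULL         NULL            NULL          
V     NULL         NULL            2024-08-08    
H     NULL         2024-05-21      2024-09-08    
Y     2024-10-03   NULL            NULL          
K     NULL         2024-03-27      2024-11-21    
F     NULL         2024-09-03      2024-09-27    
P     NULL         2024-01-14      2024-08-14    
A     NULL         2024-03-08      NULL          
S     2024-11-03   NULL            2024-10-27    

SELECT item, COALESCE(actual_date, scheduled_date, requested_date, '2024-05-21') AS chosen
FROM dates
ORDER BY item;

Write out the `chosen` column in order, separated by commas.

item=A: actual_date=NULL, scheduled_date=2024-03-08 → 2024-03-08
item=F: actual_date=NULL, scheduled_date=2024-09-03 → 2024-09-03
item=H: actual_date=NULL, scheduled_date=2024-05-21 → 2024-05-21
item=K: actual_date=NULL, scheduled_date=2024-03-27 → 2024-03-27
item=P: actual_date=NULL, scheduled_date=2024-01-14 → 2024-01-14
item=Q: actual_date=NULL, scheduled_date=NULL, requested_date=NULL, → literal 2024-05-21 → 2024-05-21
item=S: actual_date=2024-11-03 → 2024-11-03
item=T: actual_date=NULL, scheduled_date=2024-02-21 → 2024-02-21
item=V: actual_date=NULL, scheduled_date=NULL, requested_date=2024-08-08 → 2024-08-08
item=X: actual_date=NULL, scheduled_date=2024-09-21 → 2024-09-21
item=Y: actual_date=2024-10-03 → 2024-10-03
item=Z: actual_date=NULL, scheduled_date=NULL, requested_date=NULL, → literal 2024-05-21 → 2024-05-21

2024-03-08, 2024-09-03, 2024-05-21, 2024-03-27, 2024-01-14, 2024-05-21, 2024-11-03, 2024-02-21, 2024-08-08, 2024-09-21, 2024-10-03, 2024-05-21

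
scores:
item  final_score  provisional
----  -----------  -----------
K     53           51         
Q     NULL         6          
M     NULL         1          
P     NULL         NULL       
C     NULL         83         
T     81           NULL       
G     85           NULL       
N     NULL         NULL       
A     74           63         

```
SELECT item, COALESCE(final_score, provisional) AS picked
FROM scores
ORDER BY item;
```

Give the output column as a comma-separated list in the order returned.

74, 83, 85, 53, 1, NULL, NULL, 6, 81

item=A: final_score=74 → 74
item=C: final_score=NULL, provisional=83 → 83
item=G: final_score=85 → 85
item=K: final_score=53 → 53
item=M: final_score=NULL, provisional=1 → 1
item=N: final_score=NULL, provisional=NULL (all NULL) → NULL
item=P: final_score=NULL, provisional=NULL (all NULL) → NULL
item=Q: final_score=NULL, provisional=6 → 6
item=T: final_score=81 → 81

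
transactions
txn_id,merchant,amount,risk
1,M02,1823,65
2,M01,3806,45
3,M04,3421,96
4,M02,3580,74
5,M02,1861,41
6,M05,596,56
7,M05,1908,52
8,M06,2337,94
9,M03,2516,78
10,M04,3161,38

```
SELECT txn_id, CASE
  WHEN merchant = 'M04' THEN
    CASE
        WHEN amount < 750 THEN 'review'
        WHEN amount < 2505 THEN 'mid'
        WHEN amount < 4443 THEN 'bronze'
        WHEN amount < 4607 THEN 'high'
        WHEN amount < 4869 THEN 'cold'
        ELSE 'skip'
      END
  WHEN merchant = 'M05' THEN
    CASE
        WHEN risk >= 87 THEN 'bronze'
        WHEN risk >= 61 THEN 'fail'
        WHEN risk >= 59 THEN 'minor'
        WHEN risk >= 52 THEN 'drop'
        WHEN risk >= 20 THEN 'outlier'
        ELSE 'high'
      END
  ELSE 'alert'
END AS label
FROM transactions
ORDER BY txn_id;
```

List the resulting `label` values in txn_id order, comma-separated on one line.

alert, alert, bronze, alert, alert, drop, drop, alert, alert, bronze

txn_id=1: merchant='M02' → outer ELSE → alert
txn_id=2: merchant='M01' → outer ELSE → alert
txn_id=3: merchant='M04' → inner[amount < 4443] → bronze
txn_id=4: merchant='M02' → outer ELSE → alert
txn_id=5: merchant='M02' → outer ELSE → alert
txn_id=6: merchant='M05' → inner[risk >= 52] → drop
txn_id=7: merchant='M05' → inner[risk >= 52] → drop
txn_id=8: merchant='M06' → outer ELSE → alert
txn_id=9: merchant='M03' → outer ELSE → alert
txn_id=10: merchant='M04' → inner[amount < 4443] → bronze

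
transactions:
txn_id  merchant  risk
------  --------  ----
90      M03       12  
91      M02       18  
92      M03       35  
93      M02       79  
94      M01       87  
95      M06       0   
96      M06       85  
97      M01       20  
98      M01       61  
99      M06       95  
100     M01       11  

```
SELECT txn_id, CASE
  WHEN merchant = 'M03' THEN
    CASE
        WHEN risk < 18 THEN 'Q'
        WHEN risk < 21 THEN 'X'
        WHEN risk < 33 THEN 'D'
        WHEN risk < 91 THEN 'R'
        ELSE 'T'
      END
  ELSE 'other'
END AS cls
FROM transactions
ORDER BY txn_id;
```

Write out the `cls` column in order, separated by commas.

Q, other, R, other, other, other, other, other, other, other, other

txn_id=90: merchant='M03' → inner[risk < 18] → Q
txn_id=91: merchant='M02' → outer ELSE → other
txn_id=92: merchant='M03' → inner[risk < 91] → R
txn_id=93: merchant='M02' → outer ELSE → other
txn_id=94: merchant='M01' → outer ELSE → other
txn_id=95: merchant='M06' → outer ELSE → other
txn_id=96: merchant='M06' → outer ELSE → other
txn_id=97: merchant='M01' → outer ELSE → other
txn_id=98: merchant='M01' → outer ELSE → other
txn_id=99: merchant='M06' → outer ELSE → other
txn_id=100: merchant='M01' → outer ELSE → other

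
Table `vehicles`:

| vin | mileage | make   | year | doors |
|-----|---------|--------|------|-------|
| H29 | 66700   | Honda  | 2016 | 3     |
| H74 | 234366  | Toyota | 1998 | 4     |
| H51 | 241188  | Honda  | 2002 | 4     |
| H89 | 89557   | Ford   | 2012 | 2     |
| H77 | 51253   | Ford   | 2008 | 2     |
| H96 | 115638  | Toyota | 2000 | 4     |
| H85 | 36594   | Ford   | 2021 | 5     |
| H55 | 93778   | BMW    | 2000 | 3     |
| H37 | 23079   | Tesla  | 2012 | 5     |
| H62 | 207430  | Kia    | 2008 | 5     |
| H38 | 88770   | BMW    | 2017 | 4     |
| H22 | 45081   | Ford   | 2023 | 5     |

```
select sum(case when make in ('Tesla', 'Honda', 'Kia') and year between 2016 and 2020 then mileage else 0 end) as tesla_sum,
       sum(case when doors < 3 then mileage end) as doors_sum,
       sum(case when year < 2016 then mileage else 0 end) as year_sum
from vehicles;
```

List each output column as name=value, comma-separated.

tesla_sum=66700, doors_sum=140810, year_sum=1056289

[tesla_sum: make in ('Tesla', 'Honda', 'Kia') and year between 2016 and 2020]
vin=H29: ✓ → 66700
vin=H74: ✗
vin=H51: ✗
vin=H89: ✗
vin=H77: ✗
vin=H96: ✗
vin=H85: ✗
vin=H55: ✗
vin=H37: ✗
vin=H62: ✗
vin=H38: ✗
vin=H22: ✗
tesla_sum = 66700
—
[doors_sum: doors < 3]
vin=H29: ✗
vin=H74: ✗
vin=H51: ✗
vin=H89: ✓ → 89557
vin=H77: ✓ → 51253
vin=H96: ✗
vin=H85: ✗
vin=H55: ✗
vin=H37: ✗
vin=H62: ✗
vin=H38: ✗
vin=H22: ✗
doors_sum = 89557 + 51253 = 140810
—
[year_sum: year < 2016]
vin=H29: ✗
vin=H74: ✓ → 234366
vin=H51: ✓ → 241188
vin=H89: ✓ → 89557
vin=H77: ✓ → 51253
vin=H96: ✓ → 115638
vin=H85: ✗
vin=H55: ✓ → 93778
vin=H37: ✓ → 23079
vin=H62: ✓ → 207430
vin=H38: ✗
vin=H22: ✗
year_sum = 234366 + 241188 + 89557 + 51253 + 115638 + 93778 + 23079 + 207430 = 1056289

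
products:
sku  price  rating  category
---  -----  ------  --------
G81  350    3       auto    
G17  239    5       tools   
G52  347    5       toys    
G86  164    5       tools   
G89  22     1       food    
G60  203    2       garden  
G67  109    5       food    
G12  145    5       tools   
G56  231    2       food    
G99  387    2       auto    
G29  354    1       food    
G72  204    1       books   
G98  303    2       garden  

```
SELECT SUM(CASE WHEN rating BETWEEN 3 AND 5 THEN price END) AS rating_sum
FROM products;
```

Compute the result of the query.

sku=G81: ✓ → 350
sku=G17: ✓ → 239
sku=G52: ✓ → 347
sku=G86: ✓ → 164
sku=G89: ✗
sku=G60: ✗
sku=G67: ✓ → 109
sku=G12: ✓ → 145
sku=G56: ✗
sku=G99: ✗
sku=G29: ✗
sku=G72: ✗
sku=G98: ✗
rating_sum = 350 + 239 + 347 + 164 + 109 + 145 = 1354

1354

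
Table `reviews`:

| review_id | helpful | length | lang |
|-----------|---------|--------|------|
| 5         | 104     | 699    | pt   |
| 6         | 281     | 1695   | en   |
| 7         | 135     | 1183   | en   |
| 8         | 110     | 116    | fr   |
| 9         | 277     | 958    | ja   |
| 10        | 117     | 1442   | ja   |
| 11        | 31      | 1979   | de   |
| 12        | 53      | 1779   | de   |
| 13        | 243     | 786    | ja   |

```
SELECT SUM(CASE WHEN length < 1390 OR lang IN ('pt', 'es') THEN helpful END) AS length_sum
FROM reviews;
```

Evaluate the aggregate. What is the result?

review_id=5: ✓ → 104
review_id=6: ✗
review_id=7: ✓ → 135
review_id=8: ✓ → 110
review_id=9: ✓ → 277
review_id=10: ✗
review_id=11: ✗
review_id=12: ✗
review_id=13: ✓ → 243
length_sum = 104 + 135 + 110 + 277 + 243 = 869

869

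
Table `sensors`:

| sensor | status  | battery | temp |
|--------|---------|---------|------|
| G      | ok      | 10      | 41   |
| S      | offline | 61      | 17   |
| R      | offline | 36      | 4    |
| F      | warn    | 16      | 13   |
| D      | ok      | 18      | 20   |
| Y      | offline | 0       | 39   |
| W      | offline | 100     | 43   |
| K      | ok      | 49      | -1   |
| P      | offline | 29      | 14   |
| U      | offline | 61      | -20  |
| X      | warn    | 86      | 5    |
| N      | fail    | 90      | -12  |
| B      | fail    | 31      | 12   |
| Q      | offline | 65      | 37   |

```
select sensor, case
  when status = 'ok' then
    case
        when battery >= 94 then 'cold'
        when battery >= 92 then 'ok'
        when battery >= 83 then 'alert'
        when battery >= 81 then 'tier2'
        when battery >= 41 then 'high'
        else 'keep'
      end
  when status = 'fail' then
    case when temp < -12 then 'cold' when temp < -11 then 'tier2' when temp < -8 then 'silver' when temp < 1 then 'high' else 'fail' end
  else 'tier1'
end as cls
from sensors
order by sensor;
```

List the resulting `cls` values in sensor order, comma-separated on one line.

sensor=B: status='fail' → inner[ELSE] → fail
sensor=D: status='ok' → inner[ELSE] → keep
sensor=F: status='warn' → outer ELSE → tier1
sensor=G: status='ok' → inner[ELSE] → keep
sensor=K: status='ok' → inner[battery >= 41] → high
sensor=N: status='fail' → inner[temp < -11] → tier2
sensor=P: status='offline' → outer ELSE → tier1
sensor=Q: status='offline' → outer ELSE → tier1
sensor=R: status='offline' → outer ELSE → tier1
sensor=S: status='offline' → outer ELSE → tier1
sensor=U: status='offline' → outer ELSE → tier1
sensor=W: status='offline' → outer ELSE → tier1
sensor=X: status='warn' → outer ELSE → tier1
sensor=Y: status='offline' → outer ELSE → tier1

fail, keep, tier1, keep, high, tier2, tier1, tier1, tier1, tier1, tier1, tier1, tier1, tier1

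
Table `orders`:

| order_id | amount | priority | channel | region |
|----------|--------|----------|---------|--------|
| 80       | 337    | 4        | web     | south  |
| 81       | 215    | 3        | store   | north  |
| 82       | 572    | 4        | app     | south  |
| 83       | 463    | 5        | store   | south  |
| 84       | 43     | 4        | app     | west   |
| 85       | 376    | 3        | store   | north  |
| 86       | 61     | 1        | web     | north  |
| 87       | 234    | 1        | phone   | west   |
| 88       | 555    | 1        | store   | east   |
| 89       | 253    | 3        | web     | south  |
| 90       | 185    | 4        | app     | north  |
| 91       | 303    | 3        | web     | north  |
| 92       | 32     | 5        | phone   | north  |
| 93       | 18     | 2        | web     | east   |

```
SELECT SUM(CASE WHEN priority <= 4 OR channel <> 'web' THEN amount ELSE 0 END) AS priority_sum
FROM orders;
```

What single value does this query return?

3647

order_id=80: ✓ → 337
order_id=81: ✓ → 215
order_id=82: ✓ → 572
order_id=83: ✓ → 463
order_id=84: ✓ → 43
order_id=85: ✓ → 376
order_id=86: ✓ → 61
order_id=87: ✓ → 234
order_id=88: ✓ → 555
order_id=89: ✓ → 253
order_id=90: ✓ → 185
order_id=91: ✓ → 303
order_id=92: ✓ → 32
order_id=93: ✓ → 18
priority_sum = 337 + 215 + 572 + 463 + 43 + 376 + 61 + 234 + 555 + 253 + 185 + 303 + 32 + 18 = 3647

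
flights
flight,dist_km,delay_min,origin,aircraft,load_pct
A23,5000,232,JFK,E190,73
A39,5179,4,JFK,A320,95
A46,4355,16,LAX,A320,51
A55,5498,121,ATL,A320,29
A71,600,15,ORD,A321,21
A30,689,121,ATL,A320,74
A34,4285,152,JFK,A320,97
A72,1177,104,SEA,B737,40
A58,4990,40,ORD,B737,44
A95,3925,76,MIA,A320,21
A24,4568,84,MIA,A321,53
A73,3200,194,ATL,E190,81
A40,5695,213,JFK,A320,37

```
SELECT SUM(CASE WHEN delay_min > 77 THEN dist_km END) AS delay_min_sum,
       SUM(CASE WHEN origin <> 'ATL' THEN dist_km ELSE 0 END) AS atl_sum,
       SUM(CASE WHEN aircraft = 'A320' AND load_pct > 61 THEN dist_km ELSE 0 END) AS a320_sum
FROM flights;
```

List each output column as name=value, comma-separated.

[delay_min_sum: delay_min > 77]
flight=A23: ✓ → 5000
flight=A39: ✗
flight=A46: ✗
flight=A55: ✓ → 5498
flight=A71: ✗
flight=A30: ✓ → 689
flight=A34: ✓ → 4285
flight=A72: ✓ → 1177
flight=A58: ✗
flight=A95: ✗
flight=A24: ✓ → 4568
flight=A73: ✓ → 3200
flight=A40: ✓ → 5695
delay_min_sum = 5000 + 5498 + 689 + 4285 + 1177 + 4568 + 3200 + 5695 = 30112
—
[atl_sum: origin <> 'ATL']
flight=A23: ✓ → 5000
flight=A39: ✓ → 5179
flight=A46: ✓ → 4355
flight=A55: ✗
flight=A71: ✓ → 600
flight=A30: ✗
flight=A34: ✓ → 4285
flight=A72: ✓ → 1177
flight=A58: ✓ → 4990
flight=A95: ✓ → 3925
flight=A24: ✓ → 4568
flight=A73: ✗
flight=A40: ✓ → 5695
atl_sum = 5000 + 5179 + 4355 + 600 + 4285 + 1177 + 4990 + 3925 + 4568 + 5695 = 39774
—
[a320_sum: aircraft = 'A320' AND load_pct > 61]
flight=A23: ✗
flight=A39: ✓ → 5179
flight=A46: ✗
flight=A55: ✗
flight=A71: ✗
flight=A30: ✓ → 689
flight=A34: ✓ → 4285
flight=A72: ✗
flight=A58: ✗
flight=A95: ✗
flight=A24: ✗
flight=A73: ✗
flight=A40: ✗
a320_sum = 5179 + 689 + 4285 = 10153

delay_min_sum=30112, atl_sum=39774, a320_sum=10153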